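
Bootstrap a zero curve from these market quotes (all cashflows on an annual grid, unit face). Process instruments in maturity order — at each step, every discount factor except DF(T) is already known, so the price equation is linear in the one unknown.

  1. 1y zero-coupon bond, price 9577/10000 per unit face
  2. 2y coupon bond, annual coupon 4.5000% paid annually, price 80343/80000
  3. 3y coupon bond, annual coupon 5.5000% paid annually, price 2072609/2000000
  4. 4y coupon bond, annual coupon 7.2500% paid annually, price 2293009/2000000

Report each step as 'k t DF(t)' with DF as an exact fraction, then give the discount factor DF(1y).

step 1 [1y] zero: DF = P = 9577/10000 ≈ 0.957700
step 2 [2y] bond c/1=9/200: DF=(80343/80000 − 9/200·(0.957700))/(1+9/200) = 4599/5000 ≈ 0.919800
step 3 [3y] bond c/1=11/200: DF=(2072609/2000000 − 11/200·(0.957700+0.919800))/(1+11/200) = 2211/2500 ≈ 0.884400
step 4 [4y] bond c/1=29/400: DF=(2293009/2000000 − 29/400·(0.957700+0.919800+0.884400))/(1+29/400) = 8823/10000 ≈ 0.882300

1 1 9577/10000
2 2 4599/5000
3 3 2211/2500
4 4 8823/10000
DF(1y) = 9577/10000 ≈ 0.957700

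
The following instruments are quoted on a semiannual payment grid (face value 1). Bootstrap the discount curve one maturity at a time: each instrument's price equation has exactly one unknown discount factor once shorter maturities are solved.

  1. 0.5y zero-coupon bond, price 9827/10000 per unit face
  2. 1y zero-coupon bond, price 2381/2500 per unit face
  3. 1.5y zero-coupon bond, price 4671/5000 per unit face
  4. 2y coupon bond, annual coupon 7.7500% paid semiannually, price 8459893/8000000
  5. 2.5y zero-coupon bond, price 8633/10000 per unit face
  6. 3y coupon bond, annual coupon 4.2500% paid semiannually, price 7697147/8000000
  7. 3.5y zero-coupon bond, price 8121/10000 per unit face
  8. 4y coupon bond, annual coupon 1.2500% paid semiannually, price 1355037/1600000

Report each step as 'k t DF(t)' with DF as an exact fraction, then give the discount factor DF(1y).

1 1/2 9827/10000
2 1 2381/2500
3 3/2 4671/5000
4 2 911/1000
5 5/2 8633/10000
6 3 1691/2000
7 7/2 8121/10000
8 4 321/400
DF(1y) = 2381/2500 ≈ 0.952400

step 1 [0.5y] zero: DF = P = 9827/10000 ≈ 0.982700
step 2 [1y] zero: DF = P = 2381/2500 ≈ 0.952400
step 3 [1.5y] zero: DF = P = 4671/5000 ≈ 0.934200
step 4 [2y] bond c/2=31/800: DF=(8459893/8000000 − 31/800·(0.982700+0.952400+0.934200))/(1+31/800) = 911/1000 ≈ 0.911000
step 5 [2.5y] zero: DF = P = 8633/10000 ≈ 0.863300
step 6 [3y] bond c/2=17/800: DF=(7697147/8000000 − 17/800·(0.982700+0.952400+0.934200+0.911000+0.863300))/(1+17/800) = 1691/2000 ≈ 0.845500
step 7 [3.5y] zero: DF = P = 8121/10000 ≈ 0.812100
step 8 [4y] bond c/2=1/160: DF=(1355037/1600000 − 1/160·(0.982700+0.952400+0.934200+0.911000+0.863300+0.845500+0.812100))/(1+1/160) = 321/400 ≈ 0.802500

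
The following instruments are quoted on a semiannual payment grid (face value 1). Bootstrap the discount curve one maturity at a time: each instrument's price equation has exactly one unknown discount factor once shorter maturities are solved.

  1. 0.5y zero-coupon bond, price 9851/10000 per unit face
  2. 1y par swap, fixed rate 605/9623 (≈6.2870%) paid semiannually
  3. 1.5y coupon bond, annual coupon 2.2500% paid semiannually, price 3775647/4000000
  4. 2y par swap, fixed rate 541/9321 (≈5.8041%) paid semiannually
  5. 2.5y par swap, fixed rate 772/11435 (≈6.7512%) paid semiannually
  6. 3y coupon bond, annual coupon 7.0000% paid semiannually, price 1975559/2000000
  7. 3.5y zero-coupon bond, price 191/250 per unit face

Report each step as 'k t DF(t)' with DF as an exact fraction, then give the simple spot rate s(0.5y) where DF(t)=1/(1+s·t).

step 1 [0.5y] zero: DF = P = 9851/10000 ≈ 0.985100
step 2 [1y] swap r/2=605/19246: DF=(1 − 605/19246·(0.985100))/(1+605/19246) = 1879/2000 ≈ 0.939500
step 3 [1.5y] bond c/2=9/800: DF=(3775647/4000000 − 9/800·(0.985100+0.939500))/(1+9/800) = 114/125 ≈ 0.912000
step 4 [2y] swap r/2=541/18642: DF=(1 − 541/18642·(0.985100+0.939500+0.912000))/(1+541/18642) = 4459/5000 ≈ 0.891800
step 5 [2.5y] swap r/2=386/11435: DF=(1 − 386/11435·(0.985100+0.939500+0.912000+0.891800))/(1+386/11435) = 1057/1250 ≈ 0.845600
step 6 [3y] bond c/2=7/200: DF=(1975559/2000000 − 7/200·(0.985100+0.939500+0.912000+0.891800+0.845600))/(1+7/200) = 7997/10000 ≈ 0.799700
step 7 [3.5y] zero: DF = P = 191/250 ≈ 0.764000

1 1/2 9851/10000
2 1 1879/2000
3 3/2 114/125
4 2 4459/5000
5 5/2 1057/1250
6 3 7997/10000
7 7/2 191/250
s(0.5y) = (1/(9851/10000) − 1)/(1/2) = 298/9851 ≈ 3.0251%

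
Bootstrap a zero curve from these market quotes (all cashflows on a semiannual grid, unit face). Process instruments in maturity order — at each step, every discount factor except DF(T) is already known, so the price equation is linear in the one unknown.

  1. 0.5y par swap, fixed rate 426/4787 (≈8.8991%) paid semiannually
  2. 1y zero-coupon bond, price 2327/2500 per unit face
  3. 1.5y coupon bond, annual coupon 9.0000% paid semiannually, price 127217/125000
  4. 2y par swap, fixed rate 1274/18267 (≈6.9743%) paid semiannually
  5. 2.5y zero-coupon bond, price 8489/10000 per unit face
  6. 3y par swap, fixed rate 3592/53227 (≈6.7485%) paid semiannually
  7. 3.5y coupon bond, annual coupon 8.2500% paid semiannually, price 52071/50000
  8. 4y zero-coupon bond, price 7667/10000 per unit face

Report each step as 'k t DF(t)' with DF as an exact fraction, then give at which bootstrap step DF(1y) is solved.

1 1/2 4787/5000
2 1 2327/2500
3 3/2 4463/5000
4 2 4363/5000
5 5/2 8489/10000
6 3 2051/2500
7 7/2 7893/10000
8 4 7667/10000
DF(1y) is solved at step 2

step 1 [0.5y] swap r/2=213/4787: DF=(1 − 213/4787·(0))/(1+213/4787) = 4787/5000 ≈ 0.957400
step 2 [1y] zero: DF = P = 2327/2500 ≈ 0.930800
step 3 [1.5y] bond c/2=9/200: DF=(127217/125000 − 9/200·(0.957400+0.930800))/(1+9/200) = 4463/5000 ≈ 0.892600
step 4 [2y] swap r/2=637/18267: DF=(1 − 637/18267·(0.957400+0.930800+0.892600))/(1+637/18267) = 4363/5000 ≈ 0.872600
step 5 [2.5y] zero: DF = P = 8489/10000 ≈ 0.848900
step 6 [3y] swap r/2=1796/53227: DF=(1 − 1796/53227·(0.957400+0.930800+0.892600+0.872600+0.848900))/(1+1796/53227) = 2051/2500 ≈ 0.820400
step 7 [3.5y] bond c/2=33/800: DF=(52071/50000 − 33/800·(0.957400+0.930800+0.892600+0.872600+0.848900+0.820400))/(1+33/800) = 7893/10000 ≈ 0.789300
step 8 [4y] zero: DF = P = 7667/10000 ≈ 0.766700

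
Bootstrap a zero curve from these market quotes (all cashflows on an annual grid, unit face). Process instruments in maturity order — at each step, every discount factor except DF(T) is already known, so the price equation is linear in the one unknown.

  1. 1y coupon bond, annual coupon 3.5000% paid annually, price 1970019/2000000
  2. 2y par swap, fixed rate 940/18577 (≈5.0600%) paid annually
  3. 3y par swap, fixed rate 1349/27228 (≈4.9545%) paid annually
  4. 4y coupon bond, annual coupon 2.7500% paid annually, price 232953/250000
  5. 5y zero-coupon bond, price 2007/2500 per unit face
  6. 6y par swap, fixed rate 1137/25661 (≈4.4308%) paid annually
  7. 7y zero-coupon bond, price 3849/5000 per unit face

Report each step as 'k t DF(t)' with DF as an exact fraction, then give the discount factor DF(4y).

1 1 9517/10000
2 2 453/500
3 3 8651/10000
4 4 417/500
5 5 2007/2500
6 6 3863/5000
7 7 3849/5000
DF(4y) = 417/500 ≈ 0.834000

step 1 [1y] bond c/1=7/200: DF=(1970019/2000000 − 7/200·(0))/(1+7/200) = 9517/10000 ≈ 0.951700
step 2 [2y] swap r/1=940/18577: DF=(1 − 940/18577·(0.951700))/(1+940/18577) = 453/500 ≈ 0.906000
step 3 [3y] swap r/1=1349/27228: DF=(1 − 1349/27228·(0.951700+0.906000))/(1+1349/27228) = 8651/10000 ≈ 0.865100
step 4 [4y] bond c/1=11/400: DF=(232953/250000 − 11/400·(0.951700+0.906000+0.865100))/(1+11/400) = 417/500 ≈ 0.834000
step 5 [5y] zero: DF = P = 2007/2500 ≈ 0.802800
step 6 [6y] swap r/1=1137/25661: DF=(1 − 1137/25661·(0.951700+0.906000+0.865100+0.834000+0.802800))/(1+1137/25661) = 3863/5000 ≈ 0.772600
step 7 [7y] zero: DF = P = 3849/5000 ≈ 0.769800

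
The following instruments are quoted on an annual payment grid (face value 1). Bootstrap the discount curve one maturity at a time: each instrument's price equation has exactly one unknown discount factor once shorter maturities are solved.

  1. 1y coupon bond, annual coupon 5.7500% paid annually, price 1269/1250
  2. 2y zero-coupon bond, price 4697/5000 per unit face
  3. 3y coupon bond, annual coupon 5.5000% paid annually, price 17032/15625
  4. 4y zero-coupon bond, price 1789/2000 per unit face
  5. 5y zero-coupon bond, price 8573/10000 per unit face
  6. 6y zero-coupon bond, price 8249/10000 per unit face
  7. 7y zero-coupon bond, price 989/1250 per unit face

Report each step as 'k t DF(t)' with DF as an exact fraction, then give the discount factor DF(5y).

1 1 24/25
2 2 4697/5000
3 3 4671/5000
4 4 1789/2000
5 5 8573/10000
6 6 8249/10000
7 7 989/1250
DF(5y) = 8573/10000 ≈ 0.857300

step 1 [1y] bond c/1=23/400: DF=(1269/1250 − 23/400·(0))/(1+23/400) = 24/25 ≈ 0.960000
step 2 [2y] zero: DF = P = 4697/5000 ≈ 0.939400
step 3 [3y] bond c/1=11/200: DF=(17032/15625 − 11/200·(0.960000+0.939400))/(1+11/200) = 4671/5000 ≈ 0.934200
step 4 [4y] zero: DF = P = 1789/2000 ≈ 0.894500
step 5 [5y] zero: DF = P = 8573/10000 ≈ 0.857300
step 6 [6y] zero: DF = P = 8249/10000 ≈ 0.824900
step 7 [7y] zero: DF = P = 989/1250 ≈ 0.791200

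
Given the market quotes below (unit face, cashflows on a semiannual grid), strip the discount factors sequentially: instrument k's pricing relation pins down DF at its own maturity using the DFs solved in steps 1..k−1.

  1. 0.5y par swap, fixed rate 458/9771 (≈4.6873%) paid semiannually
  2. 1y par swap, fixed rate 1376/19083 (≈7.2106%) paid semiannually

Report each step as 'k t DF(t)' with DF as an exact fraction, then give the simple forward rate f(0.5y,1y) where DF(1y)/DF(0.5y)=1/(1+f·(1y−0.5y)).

step 1 [0.5y] swap r/2=229/9771: DF=(1 − 229/9771·(0))/(1+229/9771) = 9771/10000 ≈ 0.977100
step 2 [1y] swap r/2=688/19083: DF=(1 − 688/19083·(0.977100))/(1+688/19083) = 582/625 ≈ 0.931200

1 1/2 9771/10000
2 1 582/625
f(0.5y,1y) = ((9771/10000)/(582/625) − 1)/(1/2) = 153/1552 ≈ 9.8582%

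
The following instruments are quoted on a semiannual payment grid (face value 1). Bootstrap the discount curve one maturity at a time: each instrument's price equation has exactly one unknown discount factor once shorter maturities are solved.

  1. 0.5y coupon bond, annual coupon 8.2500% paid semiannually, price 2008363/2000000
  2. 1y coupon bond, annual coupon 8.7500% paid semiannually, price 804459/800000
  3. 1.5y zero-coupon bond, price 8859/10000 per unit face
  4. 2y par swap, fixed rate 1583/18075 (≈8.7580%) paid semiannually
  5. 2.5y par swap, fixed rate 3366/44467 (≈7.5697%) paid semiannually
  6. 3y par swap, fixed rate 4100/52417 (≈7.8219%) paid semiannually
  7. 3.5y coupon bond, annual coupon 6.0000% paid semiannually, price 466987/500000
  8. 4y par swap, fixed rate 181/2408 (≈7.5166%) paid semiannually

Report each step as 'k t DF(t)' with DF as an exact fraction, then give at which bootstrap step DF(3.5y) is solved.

1 1/2 2411/2500
2 1 923/1000
3 3/2 8859/10000
4 2 8417/10000
5 5/2 8317/10000
6 3 159/200
7 7/2 7541/10000
8 4 3733/5000
DF(3.5y) is solved at step 7

step 1 [0.5y] bond c/2=33/800: DF=(2008363/2000000 − 33/800·(0))/(1+33/800) = 2411/2500 ≈ 0.964400
step 2 [1y] bond c/2=7/160: DF=(804459/800000 − 7/160·(0.964400))/(1+7/160) = 923/1000 ≈ 0.923000
step 3 [1.5y] zero: DF = P = 8859/10000 ≈ 0.885900
step 4 [2y] swap r/2=1583/36150: DF=(1 − 1583/36150·(0.964400+0.923000+0.885900))/(1+1583/36150) = 8417/10000 ≈ 0.841700
step 5 [2.5y] swap r/2=1683/44467: DF=(1 − 1683/44467·(0.964400+0.923000+0.885900+0.841700))/(1+1683/44467) = 8317/10000 ≈ 0.831700
step 6 [3y] swap r/2=2050/52417: DF=(1 − 2050/52417·(0.964400+0.923000+0.885900+0.841700+0.831700))/(1+2050/52417) = 159/200 ≈ 0.795000
step 7 [3.5y] bond c/2=3/100: DF=(466987/500000 − 3/100·(0.964400+0.923000+0.885900+0.841700+0.831700+0.795000))/(1+3/100) = 7541/10000 ≈ 0.754100
step 8 [4y] swap r/2=181/4816: DF=(1 − 181/4816·(0.964400+0.923000+0.885900+0.841700+0.831700+0.795000+0.754100))/(1+181/4816) = 3733/5000 ≈ 0.746600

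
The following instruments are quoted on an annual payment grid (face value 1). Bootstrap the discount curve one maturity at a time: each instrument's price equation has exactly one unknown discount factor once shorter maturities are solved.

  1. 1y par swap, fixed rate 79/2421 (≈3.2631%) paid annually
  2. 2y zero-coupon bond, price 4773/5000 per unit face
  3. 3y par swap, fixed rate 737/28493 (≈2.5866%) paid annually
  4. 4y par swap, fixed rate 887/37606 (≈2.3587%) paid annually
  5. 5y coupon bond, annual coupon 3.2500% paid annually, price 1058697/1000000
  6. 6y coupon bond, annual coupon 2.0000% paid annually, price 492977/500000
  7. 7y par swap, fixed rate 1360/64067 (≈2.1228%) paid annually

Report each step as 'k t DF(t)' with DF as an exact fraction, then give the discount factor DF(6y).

1 1 2421/2500
2 2 4773/5000
3 3 9263/10000
4 4 9113/10000
5 5 907/1000
6 6 8751/10000
7 7 108/125
DF(6y) = 8751/10000 ≈ 0.875100

step 1 [1y] swap r/1=79/2421: DF=(1 − 79/2421·(0))/(1+79/2421) = 2421/2500 ≈ 0.968400
step 2 [2y] zero: DF = P = 4773/5000 ≈ 0.954600
step 3 [3y] swap r/1=737/28493: DF=(1 − 737/28493·(0.968400+0.954600))/(1+737/28493) = 9263/10000 ≈ 0.926300
step 4 [4y] swap r/1=887/37606: DF=(1 − 887/37606·(0.968400+0.954600+0.926300))/(1+887/37606) = 9113/10000 ≈ 0.911300
step 5 [5y] bond c/1=13/400: DF=(1058697/1000000 − 13/400·(0.968400+0.954600+0.926300+0.911300))/(1+13/400) = 907/1000 ≈ 0.907000
step 6 [6y] bond c/1=1/50: DF=(492977/500000 − 1/50·(0.968400+0.954600+0.926300+0.911300+0.907000))/(1+1/50) = 8751/10000 ≈ 0.875100
step 7 [7y] swap r/1=1360/64067: DF=(1 − 1360/64067·(0.968400+0.954600+0.926300+0.911300+0.907000+0.875100))/(1+1360/64067) = 108/125 ≈ 0.864000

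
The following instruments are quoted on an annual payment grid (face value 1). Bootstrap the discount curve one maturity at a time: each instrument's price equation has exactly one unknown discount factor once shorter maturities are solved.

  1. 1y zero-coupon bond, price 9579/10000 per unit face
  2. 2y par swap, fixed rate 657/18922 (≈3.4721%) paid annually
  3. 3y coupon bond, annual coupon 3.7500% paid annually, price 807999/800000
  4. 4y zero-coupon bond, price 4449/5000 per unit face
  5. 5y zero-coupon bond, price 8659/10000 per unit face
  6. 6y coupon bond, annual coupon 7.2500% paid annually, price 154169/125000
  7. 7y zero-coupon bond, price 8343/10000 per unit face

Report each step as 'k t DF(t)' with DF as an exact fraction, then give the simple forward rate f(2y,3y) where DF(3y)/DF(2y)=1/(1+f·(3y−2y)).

step 1 [1y] zero: DF = P = 9579/10000 ≈ 0.957900
step 2 [2y] swap r/1=657/18922: DF=(1 − 657/18922·(0.957900))/(1+657/18922) = 9343/10000 ≈ 0.934300
step 3 [3y] bond c/1=3/80: DF=(807999/800000 − 3/80·(0.957900+0.934300))/(1+3/80) = 9051/10000 ≈ 0.905100
step 4 [4y] zero: DF = P = 4449/5000 ≈ 0.889800
step 5 [5y] zero: DF = P = 8659/10000 ≈ 0.865900
step 6 [6y] bond c/1=29/400: DF=(154169/125000 − 29/400·(0.957900+0.934300+0.905100+0.889800+0.865900))/(1+29/400) = 4211/5000 ≈ 0.842200
step 7 [7y] zero: DF = P = 8343/10000 ≈ 0.834300

1 1 9579/10000
2 2 9343/10000
3 3 9051/10000
4 4 4449/5000
5 5 8659/10000
6 6 4211/5000
7 7 8343/10000
f(2y,3y) = ((9343/10000)/(9051/10000) − 1)/(1) = 292/9051 ≈ 3.2262%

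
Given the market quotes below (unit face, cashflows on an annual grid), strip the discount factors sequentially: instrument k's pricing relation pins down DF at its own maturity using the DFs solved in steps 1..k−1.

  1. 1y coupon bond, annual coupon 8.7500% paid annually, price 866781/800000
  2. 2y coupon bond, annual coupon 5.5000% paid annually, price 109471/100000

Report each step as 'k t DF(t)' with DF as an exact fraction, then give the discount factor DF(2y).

1 1 9963/10000
2 2 9857/10000
DF(2y) = 9857/10000 ≈ 0.985700

step 1 [1y] bond c/1=7/80: DF=(866781/800000 − 7/80·(0))/(1+7/80) = 9963/10000 ≈ 0.996300
step 2 [2y] bond c/1=11/200: DF=(109471/100000 − 11/200·(0.996300))/(1+11/200) = 9857/10000 ≈ 0.985700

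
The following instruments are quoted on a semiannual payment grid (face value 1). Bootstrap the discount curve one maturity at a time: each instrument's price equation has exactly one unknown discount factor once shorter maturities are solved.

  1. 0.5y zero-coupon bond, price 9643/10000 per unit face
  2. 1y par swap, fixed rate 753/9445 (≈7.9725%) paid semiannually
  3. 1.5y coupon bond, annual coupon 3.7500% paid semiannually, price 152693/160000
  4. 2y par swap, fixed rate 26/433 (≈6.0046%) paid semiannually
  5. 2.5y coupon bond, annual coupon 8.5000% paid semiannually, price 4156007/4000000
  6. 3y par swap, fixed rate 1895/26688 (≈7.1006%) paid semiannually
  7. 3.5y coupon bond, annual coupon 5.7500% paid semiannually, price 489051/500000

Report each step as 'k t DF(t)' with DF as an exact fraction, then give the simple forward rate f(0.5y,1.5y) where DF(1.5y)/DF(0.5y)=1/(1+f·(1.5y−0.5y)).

step 1 [0.5y] zero: DF = P = 9643/10000 ≈ 0.964300
step 2 [1y] swap r/2=753/18890: DF=(1 − 753/18890·(0.964300))/(1+753/18890) = 9247/10000 ≈ 0.924700
step 3 [1.5y] bond c/2=3/160: DF=(152693/160000 − 3/160·(0.964300+0.924700))/(1+3/160) = 451/500 ≈ 0.902000
step 4 [2y] swap r/2=13/433: DF=(1 − 13/433·(0.964300+0.924700+0.902000))/(1+13/433) = 1779/2000 ≈ 0.889500
step 5 [2.5y] bond c/2=17/400: DF=(4156007/4000000 − 17/400·(0.964300+0.924700+0.902000+0.889500))/(1+17/400) = 4233/5000 ≈ 0.846600
step 6 [3y] swap r/2=1895/53376: DF=(1 − 1895/53376·(0.964300+0.924700+0.902000+0.889500+0.846600))/(1+1895/53376) = 1621/2000 ≈ 0.810500
step 7 [3.5y] bond c/2=23/800: DF=(489051/500000 − 23/800·(0.964300+0.924700+0.902000+0.889500+0.846600+0.810500))/(1+23/800) = 501/625 ≈ 0.801600

1 1/2 9643/10000
2 1 9247/10000
3 3/2 451/500
4 2 1779/2000
5 5/2 4233/5000
6 3 1621/2000
7 7/2 501/625
f(0.5y,1.5y) = ((9643/10000)/(451/500) − 1)/(1) = 623/9020 ≈ 6.9069%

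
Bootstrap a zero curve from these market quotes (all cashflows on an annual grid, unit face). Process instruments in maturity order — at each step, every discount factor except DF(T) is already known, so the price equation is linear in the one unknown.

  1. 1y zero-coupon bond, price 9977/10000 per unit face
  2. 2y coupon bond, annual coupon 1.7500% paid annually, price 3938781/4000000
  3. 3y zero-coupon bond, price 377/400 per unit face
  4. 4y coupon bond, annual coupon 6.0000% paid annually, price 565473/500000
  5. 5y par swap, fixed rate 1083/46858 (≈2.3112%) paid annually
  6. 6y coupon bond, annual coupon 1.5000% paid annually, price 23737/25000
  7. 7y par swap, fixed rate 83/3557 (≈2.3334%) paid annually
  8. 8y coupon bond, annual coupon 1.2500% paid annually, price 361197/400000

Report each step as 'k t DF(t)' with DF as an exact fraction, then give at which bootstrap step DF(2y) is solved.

step 1 [1y] zero: DF = P = 9977/10000 ≈ 0.997700
step 2 [2y] bond c/1=7/400: DF=(3938781/4000000 − 7/400·(0.997700))/(1+7/400) = 4753/5000 ≈ 0.950600
step 3 [3y] zero: DF = P = 377/400 ≈ 0.942500
step 4 [4y] bond c/1=3/50: DF=(565473/500000 − 3/50·(0.997700+0.950600+0.942500))/(1+3/50) = 9033/10000 ≈ 0.903300
step 5 [5y] swap r/1=1083/46858: DF=(1 − 1083/46858·(0.997700+0.950600+0.942500+0.903300))/(1+1083/46858) = 8917/10000 ≈ 0.891700
step 6 [6y] bond c/1=3/200: DF=(23737/25000 − 3/200·(0.997700+0.950600+0.942500+0.903300+0.891700))/(1+3/200) = 4331/5000 ≈ 0.866200
step 7 [7y] swap r/1=83/3557: DF=(1 − 83/3557·(0.997700+0.950600+0.942500+0.903300+0.891700+0.866200))/(1+83/3557) = 4253/5000 ≈ 0.850600
step 8 [8y] bond c/1=1/80: DF=(361197/400000 − 1/80·(0.997700+0.950600+0.942500+0.903300+0.891700+0.866200+0.850600))/(1+1/80) = 508/625 ≈ 0.812800

1 1 9977/10000
2 2 4753/5000
3 3 377/400
4 4 9033/10000
5 5 8917/10000
6 6 4331/5000
7 7 4253/5000
8 8 508/625
DF(2y) is solved at step 2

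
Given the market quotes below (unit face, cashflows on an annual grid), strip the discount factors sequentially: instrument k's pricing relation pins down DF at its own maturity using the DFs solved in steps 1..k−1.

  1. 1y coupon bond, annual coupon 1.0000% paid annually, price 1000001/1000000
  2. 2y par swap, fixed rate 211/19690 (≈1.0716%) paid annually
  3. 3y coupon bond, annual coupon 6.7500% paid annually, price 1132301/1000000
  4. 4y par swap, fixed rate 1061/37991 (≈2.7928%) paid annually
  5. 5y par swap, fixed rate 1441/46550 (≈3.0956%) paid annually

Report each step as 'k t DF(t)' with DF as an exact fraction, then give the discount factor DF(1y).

step 1 [1y] bond c/1=1/100: DF=(1000001/1000000 − 1/100·(0))/(1+1/100) = 9901/10000 ≈ 0.990100
step 2 [2y] swap r/1=211/19690: DF=(1 − 211/19690·(0.990100))/(1+211/19690) = 9789/10000 ≈ 0.978900
step 3 [3y] bond c/1=27/400: DF=(1132301/1000000 − 27/400·(0.990100+0.978900))/(1+27/400) = 4681/5000 ≈ 0.936200
step 4 [4y] swap r/1=1061/37991: DF=(1 − 1061/37991·(0.990100+0.978900+0.936200))/(1+1061/37991) = 8939/10000 ≈ 0.893900
step 5 [5y] swap r/1=1441/46550: DF=(1 − 1441/46550·(0.990100+0.978900+0.936200+0.893900))/(1+1441/46550) = 8559/10000 ≈ 0.855900

1 1 9901/10000
2 2 9789/10000
3 3 4681/5000
4 4 8939/10000
5 5 8559/10000
DF(1y) = 9901/10000 ≈ 0.990100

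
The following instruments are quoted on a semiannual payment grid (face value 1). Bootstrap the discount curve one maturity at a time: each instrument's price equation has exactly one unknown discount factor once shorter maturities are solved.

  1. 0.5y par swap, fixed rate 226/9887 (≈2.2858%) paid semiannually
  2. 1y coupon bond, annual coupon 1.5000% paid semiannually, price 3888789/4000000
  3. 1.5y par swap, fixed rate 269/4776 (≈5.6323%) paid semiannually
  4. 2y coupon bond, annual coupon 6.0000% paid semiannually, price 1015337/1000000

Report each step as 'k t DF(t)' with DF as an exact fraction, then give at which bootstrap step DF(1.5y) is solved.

step 1 [0.5y] swap r/2=113/9887: DF=(1 − 113/9887·(0))/(1+113/9887) = 9887/10000 ≈ 0.988700
step 2 [1y] bond c/2=3/400: DF=(3888789/4000000 − 3/400·(0.988700))/(1+3/400) = 1197/1250 ≈ 0.957600
step 3 [1.5y] swap r/2=269/9552: DF=(1 − 269/9552·(0.988700+0.957600))/(1+269/9552) = 9193/10000 ≈ 0.919300
step 4 [2y] bond c/2=3/100: DF=(1015337/1000000 − 3/100·(0.988700+0.957600+0.919300))/(1+3/100) = 9023/10000 ≈ 0.902300

1 1/2 9887/10000
2 1 1197/1250
3 3/2 9193/10000
4 2 9023/10000
DF(1.5y) is solved at step 3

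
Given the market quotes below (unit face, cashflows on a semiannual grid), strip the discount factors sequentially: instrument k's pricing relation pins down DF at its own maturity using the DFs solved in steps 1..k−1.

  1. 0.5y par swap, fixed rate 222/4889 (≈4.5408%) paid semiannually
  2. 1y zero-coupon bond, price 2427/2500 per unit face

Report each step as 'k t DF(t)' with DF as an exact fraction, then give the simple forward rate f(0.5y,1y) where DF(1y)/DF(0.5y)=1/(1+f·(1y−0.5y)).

step 1 [0.5y] swap r/2=111/4889: DF=(1 − 111/4889·(0))/(1+111/4889) = 4889/5000 ≈ 0.977800
step 2 [1y] zero: DF = P = 2427/2500 ≈ 0.970800

1 1/2 4889/5000
2 1 2427/2500
f(0.5y,1y) = ((4889/5000)/(2427/2500) − 1)/(1/2) = 35/2427 ≈ 1.4421%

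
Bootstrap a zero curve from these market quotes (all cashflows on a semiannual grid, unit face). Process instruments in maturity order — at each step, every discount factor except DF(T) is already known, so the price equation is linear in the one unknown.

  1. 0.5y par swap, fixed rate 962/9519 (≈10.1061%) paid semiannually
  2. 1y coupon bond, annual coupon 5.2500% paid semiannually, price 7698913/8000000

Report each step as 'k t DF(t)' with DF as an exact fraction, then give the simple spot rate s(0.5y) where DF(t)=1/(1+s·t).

step 1 [0.5y] swap r/2=481/9519: DF=(1 − 481/9519·(0))/(1+481/9519) = 9519/10000 ≈ 0.951900
step 2 [1y] bond c/2=21/800: DF=(7698913/8000000 − 21/800·(0.951900))/(1+21/800) = 4567/5000 ≈ 0.913400

1 1/2 9519/10000
2 1 4567/5000
s(0.5y) = (1/(9519/10000) − 1)/(1/2) = 962/9519 ≈ 10.1061%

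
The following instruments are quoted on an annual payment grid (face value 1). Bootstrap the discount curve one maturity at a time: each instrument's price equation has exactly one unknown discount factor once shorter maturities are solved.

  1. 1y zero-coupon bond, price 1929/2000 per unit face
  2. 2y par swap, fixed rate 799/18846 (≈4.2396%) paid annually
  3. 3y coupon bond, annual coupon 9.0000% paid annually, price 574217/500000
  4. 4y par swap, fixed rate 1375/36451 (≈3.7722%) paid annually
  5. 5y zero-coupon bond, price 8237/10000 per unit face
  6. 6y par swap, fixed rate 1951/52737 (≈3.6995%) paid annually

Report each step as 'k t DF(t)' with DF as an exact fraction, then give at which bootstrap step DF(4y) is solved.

1 1 1929/2000
2 2 9201/10000
3 3 449/500
4 4 69/80
5 5 8237/10000
6 6 8049/10000
DF(4y) is solved at step 4

step 1 [1y] zero: DF = P = 1929/2000 ≈ 0.964500
step 2 [2y] swap r/1=799/18846: DF=(1 − 799/18846·(0.964500))/(1+799/18846) = 9201/10000 ≈ 0.920100
step 3 [3y] bond c/1=9/100: DF=(574217/500000 − 9/100·(0.964500+0.920100))/(1+9/100) = 449/500 ≈ 0.898000
step 4 [4y] swap r/1=1375/36451: DF=(1 − 1375/36451·(0.964500+0.920100+0.898000))/(1+1375/36451) = 69/80 ≈ 0.862500
step 5 [5y] zero: DF = P = 8237/10000 ≈ 0.823700
step 6 [6y] swap r/1=1951/52737: DF=(1 − 1951/52737·(0.964500+0.920100+0.898000+0.862500+0.823700))/(1+1951/52737) = 8049/10000 ≈ 0.804900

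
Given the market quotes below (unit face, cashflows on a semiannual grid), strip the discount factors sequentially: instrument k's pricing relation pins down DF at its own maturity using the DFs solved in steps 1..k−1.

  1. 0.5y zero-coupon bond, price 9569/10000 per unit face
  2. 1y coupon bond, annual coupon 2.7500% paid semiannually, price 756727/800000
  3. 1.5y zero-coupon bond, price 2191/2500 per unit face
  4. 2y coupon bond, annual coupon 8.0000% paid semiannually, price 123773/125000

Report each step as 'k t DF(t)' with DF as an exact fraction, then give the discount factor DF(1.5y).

step 1 [0.5y] zero: DF = P = 9569/10000 ≈ 0.956900
step 2 [1y] bond c/2=11/800: DF=(756727/800000 − 11/800·(0.956900))/(1+11/800) = 9201/10000 ≈ 0.920100
step 3 [1.5y] zero: DF = P = 2191/2500 ≈ 0.876400
step 4 [2y] bond c/2=1/25: DF=(123773/125000 − 1/25·(0.956900+0.920100+0.876400))/(1+1/25) = 4231/5000 ≈ 0.846200

1 1/2 9569/10000
2 1 9201/10000
3 3/2 2191/2500
4 2 4231/5000
DF(1.5y) = 2191/2500 ≈ 0.876400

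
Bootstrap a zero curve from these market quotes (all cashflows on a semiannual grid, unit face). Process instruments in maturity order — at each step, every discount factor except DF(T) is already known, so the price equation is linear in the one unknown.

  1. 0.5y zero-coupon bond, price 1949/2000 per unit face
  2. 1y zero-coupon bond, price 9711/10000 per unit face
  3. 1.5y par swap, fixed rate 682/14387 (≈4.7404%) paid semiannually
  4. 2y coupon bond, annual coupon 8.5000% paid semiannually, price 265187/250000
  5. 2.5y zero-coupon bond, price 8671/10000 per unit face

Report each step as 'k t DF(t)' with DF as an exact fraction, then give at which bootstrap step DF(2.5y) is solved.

step 1 [0.5y] zero: DF = P = 1949/2000 ≈ 0.974500
step 2 [1y] zero: DF = P = 9711/10000 ≈ 0.971100
step 3 [1.5y] swap r/2=341/14387: DF=(1 − 341/14387·(0.974500+0.971100))/(1+341/14387) = 4659/5000 ≈ 0.931800
step 4 [2y] bond c/2=17/400: DF=(265187/250000 − 17/400·(0.974500+0.971100+0.931800))/(1+17/400) = 4501/5000 ≈ 0.900200
step 5 [2.5y] zero: DF = P = 8671/10000 ≈ 0.867100

1 1/2 1949/2000
2 1 9711/10000
3 3/2 4659/5000
4 2 4501/5000
5 5/2 8671/10000
DF(2.5y) is solved at step 5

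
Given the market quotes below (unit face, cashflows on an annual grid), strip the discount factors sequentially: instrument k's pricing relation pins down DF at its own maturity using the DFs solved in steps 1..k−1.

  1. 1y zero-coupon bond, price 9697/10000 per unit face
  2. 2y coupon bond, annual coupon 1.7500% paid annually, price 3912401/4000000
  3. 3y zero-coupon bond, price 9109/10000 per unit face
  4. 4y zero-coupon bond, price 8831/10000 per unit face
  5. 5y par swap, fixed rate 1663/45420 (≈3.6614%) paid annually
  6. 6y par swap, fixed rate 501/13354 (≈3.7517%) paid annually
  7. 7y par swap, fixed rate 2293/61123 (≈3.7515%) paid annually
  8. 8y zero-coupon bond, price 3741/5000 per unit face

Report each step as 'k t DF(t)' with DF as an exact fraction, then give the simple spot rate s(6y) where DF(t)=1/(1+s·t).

step 1 [1y] zero: DF = P = 9697/10000 ≈ 0.969700
step 2 [2y] bond c/1=7/400: DF=(3912401/4000000 − 7/400·(0.969700))/(1+7/400) = 4723/5000 ≈ 0.944600
step 3 [3y] zero: DF = P = 9109/10000 ≈ 0.910900
step 4 [4y] zero: DF = P = 8831/10000 ≈ 0.883100
step 5 [5y] swap r/1=1663/45420: DF=(1 − 1663/45420·(0.969700+0.944600+0.910900+0.883100))/(1+1663/45420) = 8337/10000 ≈ 0.833700
step 6 [6y] swap r/1=501/13354: DF=(1 − 501/13354·(0.969700+0.944600+0.910900+0.883100+0.833700))/(1+501/13354) = 1999/2500 ≈ 0.799600
step 7 [7y] swap r/1=2293/61123: DF=(1 − 2293/61123·(0.969700+0.944600+0.910900+0.883100+0.833700+0.799600))/(1+2293/61123) = 7707/10000 ≈ 0.770700
step 8 [8y] zero: DF = P = 3741/5000 ≈ 0.748200

1 1 9697/10000
2 2 4723/5000
3 3 9109/10000
4 4 8831/10000
5 5 8337/10000
6 6 1999/2500
7 7 7707/10000
8 8 3741/5000
s(6y) = (1/(1999/2500) − 1)/(6) = 167/3998 ≈ 4.1771%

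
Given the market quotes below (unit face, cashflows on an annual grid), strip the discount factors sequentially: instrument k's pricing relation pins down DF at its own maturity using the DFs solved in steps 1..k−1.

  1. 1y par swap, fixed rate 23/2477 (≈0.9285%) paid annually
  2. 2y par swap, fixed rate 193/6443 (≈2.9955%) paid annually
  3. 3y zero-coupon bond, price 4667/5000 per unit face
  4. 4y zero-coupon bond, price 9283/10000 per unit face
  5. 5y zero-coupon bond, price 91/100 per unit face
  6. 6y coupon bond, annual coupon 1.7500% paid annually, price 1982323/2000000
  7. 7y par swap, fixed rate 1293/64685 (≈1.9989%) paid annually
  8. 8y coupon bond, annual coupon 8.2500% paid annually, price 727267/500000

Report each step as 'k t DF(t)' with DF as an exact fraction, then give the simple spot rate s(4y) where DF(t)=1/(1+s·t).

step 1 [1y] swap r/1=23/2477: DF=(1 − 23/2477·(0))/(1+23/2477) = 2477/2500 ≈ 0.990800
step 2 [2y] swap r/1=193/6443: DF=(1 − 193/6443·(0.990800))/(1+193/6443) = 9421/10000 ≈ 0.942100
step 3 [3y] zero: DF = P = 4667/5000 ≈ 0.933400
step 4 [4y] zero: DF = P = 9283/10000 ≈ 0.928300
step 5 [5y] zero: DF = P = 91/100 ≈ 0.910000
step 6 [6y] bond c/1=7/400: DF=(1982323/2000000 − 7/400·(0.990800+0.942100+0.933400+0.928300+0.910000))/(1+7/400) = 2233/2500 ≈ 0.893200
step 7 [7y] swap r/1=1293/64685: DF=(1 − 1293/64685·(0.990800+0.942100+0.933400+0.928300+0.910000+0.893200))/(1+1293/64685) = 8707/10000 ≈ 0.870700
step 8 [8y] bond c/1=33/400: DF=(727267/500000 − 33/400·(0.990800+0.942100+0.933400+0.928300+0.910000+0.893200+0.870700))/(1+33/400) = 8507/10000 ≈ 0.850700

1 1 2477/2500
2 2 9421/10000
3 3 4667/5000
4 4 9283/10000
5 5 91/100
6 6 2233/2500
7 7 8707/10000
8 8 8507/10000
s(4y) = (1/(9283/10000) − 1)/(4) = 717/37132 ≈ 1.9309%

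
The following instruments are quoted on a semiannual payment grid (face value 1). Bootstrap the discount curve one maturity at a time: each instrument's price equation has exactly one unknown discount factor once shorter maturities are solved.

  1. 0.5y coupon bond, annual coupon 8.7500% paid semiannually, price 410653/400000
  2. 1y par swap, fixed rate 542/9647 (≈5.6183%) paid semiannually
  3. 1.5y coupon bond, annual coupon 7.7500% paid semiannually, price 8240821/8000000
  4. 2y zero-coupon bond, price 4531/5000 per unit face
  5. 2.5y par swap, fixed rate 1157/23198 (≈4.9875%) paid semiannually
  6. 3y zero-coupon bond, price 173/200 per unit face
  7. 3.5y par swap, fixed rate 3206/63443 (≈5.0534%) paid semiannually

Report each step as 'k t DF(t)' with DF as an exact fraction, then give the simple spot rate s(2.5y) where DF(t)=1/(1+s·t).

1 1/2 2459/2500
2 1 4729/5000
3 3/2 9197/10000
4 2 4531/5000
5 5/2 8843/10000
6 3 173/200
7 7/2 8397/10000
s(2.5y) = (1/(8843/10000) − 1)/(5/2) = 2314/44215 ≈ 5.2335%

step 1 [0.5y] bond c/2=7/160: DF=(410653/400000 − 7/160·(0))/(1+7/160) = 2459/2500 ≈ 0.983600
step 2 [1y] swap r/2=271/9647: DF=(1 − 271/9647·(0.983600))/(1+271/9647) = 4729/5000 ≈ 0.945800
step 3 [1.5y] bond c/2=31/800: DF=(8240821/8000000 − 31/800·(0.983600+0.945800))/(1+31/800) = 9197/10000 ≈ 0.919700
step 4 [2y] zero: DF = P = 4531/5000 ≈ 0.906200
step 5 [2.5y] swap r/2=1157/46396: DF=(1 − 1157/46396·(0.983600+0.945800+0.919700+0.906200))/(1+1157/46396) = 8843/10000 ≈ 0.884300
step 6 [3y] zero: DF = P = 173/200 ≈ 0.865000
step 7 [3.5y] swap r/2=1603/63443: DF=(1 − 1603/63443·(0.983600+0.945800+0.919700+0.906200+0.884300+0.865000))/(1+1603/63443) = 8397/10000 ≈ 0.839700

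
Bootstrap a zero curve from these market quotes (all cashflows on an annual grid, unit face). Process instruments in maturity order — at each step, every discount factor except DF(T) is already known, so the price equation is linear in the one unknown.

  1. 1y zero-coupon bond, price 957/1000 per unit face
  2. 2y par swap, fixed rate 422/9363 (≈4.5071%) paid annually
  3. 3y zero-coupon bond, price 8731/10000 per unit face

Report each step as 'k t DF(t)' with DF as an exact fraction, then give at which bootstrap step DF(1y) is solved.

1 1 957/1000
2 2 2289/2500
3 3 8731/10000
DF(1y) is solved at step 1

step 1 [1y] zero: DF = P = 957/1000 ≈ 0.957000
step 2 [2y] swap r/1=422/9363: DF=(1 − 422/9363·(0.957000))/(1+422/9363) = 2289/2500 ≈ 0.915600
step 3 [3y] zero: DF = P = 8731/10000 ≈ 0.873100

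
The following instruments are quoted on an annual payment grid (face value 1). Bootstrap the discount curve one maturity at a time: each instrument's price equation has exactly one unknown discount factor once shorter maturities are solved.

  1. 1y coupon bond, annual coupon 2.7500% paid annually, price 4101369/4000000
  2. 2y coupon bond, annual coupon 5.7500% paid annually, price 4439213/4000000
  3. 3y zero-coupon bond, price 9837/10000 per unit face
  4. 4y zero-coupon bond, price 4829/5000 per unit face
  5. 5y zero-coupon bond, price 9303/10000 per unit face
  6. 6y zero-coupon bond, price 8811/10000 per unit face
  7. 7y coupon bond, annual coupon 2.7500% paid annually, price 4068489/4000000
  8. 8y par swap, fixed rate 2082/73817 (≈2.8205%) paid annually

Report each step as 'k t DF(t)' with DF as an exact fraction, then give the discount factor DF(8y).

step 1 [1y] bond c/1=11/400: DF=(4101369/4000000 − 11/400·(0))/(1+11/400) = 9979/10000 ≈ 0.997900
step 2 [2y] bond c/1=23/400: DF=(4439213/4000000 − 23/400·(0.997900))/(1+23/400) = 622/625 ≈ 0.995200
step 3 [3y] zero: DF = P = 9837/10000 ≈ 0.983700
step 4 [4y] zero: DF = P = 4829/5000 ≈ 0.965800
step 5 [5y] zero: DF = P = 9303/10000 ≈ 0.930300
step 6 [6y] zero: DF = P = 8811/10000 ≈ 0.881100
step 7 [7y] bond c/1=11/400: DF=(4068489/4000000 − 11/400·(0.997900+0.995200+0.983700+0.965800+0.930300+0.881100))/(1+11/400) = 8359/10000 ≈ 0.835900
step 8 [8y] swap r/1=2082/73817: DF=(1 − 2082/73817·(0.997900+0.995200+0.983700+0.965800+0.930300+0.881100+0.835900))/(1+2082/73817) = 3959/5000 ≈ 0.791800

1 1 9979/10000
2 2 622/625
3 3 9837/10000
4 4 4829/5000
5 5 9303/10000
6 6 8811/10000
7 7 8359/10000
8 8 3959/5000
DF(8y) = 3959/5000 ≈ 0.791800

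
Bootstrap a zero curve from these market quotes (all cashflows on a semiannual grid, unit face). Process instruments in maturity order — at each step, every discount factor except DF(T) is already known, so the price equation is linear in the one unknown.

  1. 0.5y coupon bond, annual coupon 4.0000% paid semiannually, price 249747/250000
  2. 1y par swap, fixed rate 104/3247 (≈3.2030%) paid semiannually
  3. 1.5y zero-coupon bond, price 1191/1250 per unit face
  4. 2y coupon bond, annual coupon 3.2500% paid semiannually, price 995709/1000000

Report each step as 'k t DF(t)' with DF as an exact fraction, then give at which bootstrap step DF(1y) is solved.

1 1/2 4897/5000
2 1 1211/1250
3 3/2 1191/1250
4 2 4667/5000
DF(1y) is solved at step 2

step 1 [0.5y] bond c/2=1/50: DF=(249747/250000 − 1/50·(0))/(1+1/50) = 4897/5000 ≈ 0.979400
step 2 [1y] swap r/2=52/3247: DF=(1 − 52/3247·(0.979400))/(1+52/3247) = 1211/1250 ≈ 0.968800
step 3 [1.5y] zero: DF = P = 1191/1250 ≈ 0.952800
step 4 [2y] bond c/2=13/800: DF=(995709/1000000 − 13/800·(0.979400+0.968800+0.952800))/(1+13/800) = 4667/5000 ≈ 0.933400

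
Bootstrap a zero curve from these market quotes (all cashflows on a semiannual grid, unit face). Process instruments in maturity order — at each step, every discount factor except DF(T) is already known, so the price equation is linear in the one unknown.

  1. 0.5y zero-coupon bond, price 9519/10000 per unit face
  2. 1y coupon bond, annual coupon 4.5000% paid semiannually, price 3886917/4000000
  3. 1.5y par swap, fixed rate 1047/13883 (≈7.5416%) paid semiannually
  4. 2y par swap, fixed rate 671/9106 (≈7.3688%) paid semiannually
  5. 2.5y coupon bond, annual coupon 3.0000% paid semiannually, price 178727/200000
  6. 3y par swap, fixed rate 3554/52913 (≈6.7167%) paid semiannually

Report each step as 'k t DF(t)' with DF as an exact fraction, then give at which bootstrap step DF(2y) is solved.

step 1 [0.5y] zero: DF = P = 9519/10000 ≈ 0.951900
step 2 [1y] bond c/2=9/400: DF=(3886917/4000000 − 9/400·(0.951900))/(1+9/400) = 4647/5000 ≈ 0.929400
step 3 [1.5y] swap r/2=1047/27766: DF=(1 − 1047/27766·(0.951900+0.929400))/(1+1047/27766) = 8953/10000 ≈ 0.895300
step 4 [2y] swap r/2=671/18212: DF=(1 − 671/18212·(0.951900+0.929400+0.895300))/(1+671/18212) = 4329/5000 ≈ 0.865800
step 5 [2.5y] bond c/2=3/200: DF=(178727/200000 − 3/200·(0.951900+0.929400+0.895300+0.865800))/(1+3/200) = 4133/5000 ≈ 0.826600
step 6 [3y] swap r/2=1777/52913: DF=(1 − 1777/52913·(0.951900+0.929400+0.895300+0.865800+0.826600))/(1+1777/52913) = 8223/10000 ≈ 0.822300

1 1/2 9519/10000
2 1 4647/5000
3 3/2 8953/10000
4 2 4329/5000
5 5/2 4133/5000
6 3 8223/10000
DF(2y) is solved at step 4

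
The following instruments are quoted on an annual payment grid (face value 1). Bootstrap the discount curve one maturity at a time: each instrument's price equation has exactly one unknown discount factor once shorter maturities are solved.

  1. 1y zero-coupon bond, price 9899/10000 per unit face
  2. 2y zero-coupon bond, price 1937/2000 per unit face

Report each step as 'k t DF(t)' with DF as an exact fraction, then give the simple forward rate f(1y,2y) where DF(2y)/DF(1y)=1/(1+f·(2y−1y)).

step 1 [1y] zero: DF = P = 9899/10000 ≈ 0.989900
step 2 [2y] zero: DF = P = 1937/2000 ≈ 0.968500

1 1 9899/10000
2 2 1937/2000
f(1y,2y) = ((9899/10000)/(1937/2000) − 1)/(1) = 214/9685 ≈ 2.2096%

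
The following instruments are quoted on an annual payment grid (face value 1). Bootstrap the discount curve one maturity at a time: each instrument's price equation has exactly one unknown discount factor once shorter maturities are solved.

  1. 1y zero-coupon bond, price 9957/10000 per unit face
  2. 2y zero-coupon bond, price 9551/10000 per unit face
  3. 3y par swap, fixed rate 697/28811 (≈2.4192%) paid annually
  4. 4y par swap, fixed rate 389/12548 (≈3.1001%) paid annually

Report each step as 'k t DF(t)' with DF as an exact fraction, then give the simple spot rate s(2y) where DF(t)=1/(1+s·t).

step 1 [1y] zero: DF = P = 9957/10000 ≈ 0.995700
step 2 [2y] zero: DF = P = 9551/10000 ≈ 0.955100
step 3 [3y] swap r/1=697/28811: DF=(1 − 697/28811·(0.995700+0.955100))/(1+697/28811) = 9303/10000 ≈ 0.930300
step 4 [4y] swap r/1=389/12548: DF=(1 − 389/12548·(0.995700+0.955100+0.930300))/(1+389/12548) = 8833/10000 ≈ 0.883300

1 1 9957/10000
2 2 9551/10000
3 3 9303/10000
4 4 8833/10000
s(2y) = (1/(9551/10000) − 1)/(2) = 449/19102 ≈ 2.3505%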